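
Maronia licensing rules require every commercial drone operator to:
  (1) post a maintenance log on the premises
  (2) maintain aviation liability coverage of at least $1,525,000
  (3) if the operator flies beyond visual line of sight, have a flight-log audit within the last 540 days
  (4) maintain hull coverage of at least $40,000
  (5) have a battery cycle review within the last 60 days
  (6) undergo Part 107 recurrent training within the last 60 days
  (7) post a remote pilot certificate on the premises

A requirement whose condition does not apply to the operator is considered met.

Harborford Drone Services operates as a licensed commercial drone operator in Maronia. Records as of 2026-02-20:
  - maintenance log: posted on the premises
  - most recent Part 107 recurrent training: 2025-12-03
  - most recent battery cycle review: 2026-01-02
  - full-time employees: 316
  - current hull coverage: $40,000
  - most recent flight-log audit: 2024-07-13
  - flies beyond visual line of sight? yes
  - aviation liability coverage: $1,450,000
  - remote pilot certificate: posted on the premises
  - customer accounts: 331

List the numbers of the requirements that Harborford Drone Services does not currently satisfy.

1. maintenance log present → met
2. aviation liability coverage $1,450,000 < $1,525,000 → not met
3. condition 'flies beyond visual line of sight' holds; flight-log audit 587 days ago vs limit 540 → not met
4. hull coverage $40,000 ≥ $40,000 → met
5. battery cycle review 49 days ago vs limit 60 → met
6. Part 107 recurrent training 79 days ago vs limit 60 → not met
7. remote pilot certificate present → met
Not met: 2, 3, 6

2, 3, 6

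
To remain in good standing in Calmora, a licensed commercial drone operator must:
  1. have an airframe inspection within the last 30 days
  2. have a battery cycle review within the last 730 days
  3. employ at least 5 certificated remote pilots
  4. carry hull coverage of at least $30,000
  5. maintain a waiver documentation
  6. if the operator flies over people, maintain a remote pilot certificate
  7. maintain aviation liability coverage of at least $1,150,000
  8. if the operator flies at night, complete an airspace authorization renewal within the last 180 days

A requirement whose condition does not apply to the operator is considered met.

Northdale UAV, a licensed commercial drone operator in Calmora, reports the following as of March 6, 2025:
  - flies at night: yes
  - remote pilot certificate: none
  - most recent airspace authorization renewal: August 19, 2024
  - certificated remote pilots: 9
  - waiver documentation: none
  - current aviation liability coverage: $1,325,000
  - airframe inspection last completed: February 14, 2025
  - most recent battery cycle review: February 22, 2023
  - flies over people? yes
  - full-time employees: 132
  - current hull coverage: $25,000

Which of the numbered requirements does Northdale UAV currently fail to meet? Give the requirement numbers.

1. airframe inspection 20 days ago vs limit 30 → met
2. battery cycle review 743 days ago vs limit 730 → not met
3. certificated remote pilots 9 ≥ 5 → met
4. hull coverage $25,000 < $30,000 → not met
5. waiver documentation absent → not met
6. condition 'flies over people' holds; remote pilot certificate absent → not met
7. aviation liability coverage $1,325,000 ≥ $1,150,000 → met
8. condition 'flies at night' holds; airspace authorization renewal 199 days ago vs limit 180 → not met
Not met: 2, 4, 5, 6, 8

2, 4, 5, 6, 8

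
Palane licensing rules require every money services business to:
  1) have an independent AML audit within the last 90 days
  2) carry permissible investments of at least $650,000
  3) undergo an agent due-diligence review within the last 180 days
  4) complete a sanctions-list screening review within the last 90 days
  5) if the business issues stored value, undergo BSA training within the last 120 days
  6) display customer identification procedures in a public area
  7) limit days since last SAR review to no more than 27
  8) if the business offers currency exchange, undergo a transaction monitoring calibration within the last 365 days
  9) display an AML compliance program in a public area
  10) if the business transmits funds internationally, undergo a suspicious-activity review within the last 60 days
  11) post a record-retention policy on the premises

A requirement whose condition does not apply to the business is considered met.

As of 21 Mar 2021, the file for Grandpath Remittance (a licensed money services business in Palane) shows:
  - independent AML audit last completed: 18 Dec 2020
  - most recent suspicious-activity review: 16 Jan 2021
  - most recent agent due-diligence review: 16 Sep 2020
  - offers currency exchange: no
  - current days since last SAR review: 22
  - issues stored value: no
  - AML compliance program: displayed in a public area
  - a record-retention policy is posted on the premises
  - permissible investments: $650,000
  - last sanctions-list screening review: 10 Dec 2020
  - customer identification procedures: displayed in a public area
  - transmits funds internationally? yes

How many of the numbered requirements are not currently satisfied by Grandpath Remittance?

4

1. independent AML audit 93 days ago vs limit 90 → not met
2. permissible investments $650,000 ≥ $650,000 → met
3. agent due-diligence review 186 days ago vs limit 180 → not met
4. sanctions-list screening review 101 days ago vs limit 90 → not met
5. condition 'issues stored value' does not hold → requirement n/a → met
6. customer identification procedures present → met
7. days since last SAR review 22 ≤ 27 → met
8. condition 'offers currency exchange' does not hold → requirement n/a → met
9. AML compliance program present → met
10. condition 'transmits funds internationally' holds; suspicious-activity review 64 days ago vs limit 60 → not met
11. record-retention policy present → met
Not met: 4 of 11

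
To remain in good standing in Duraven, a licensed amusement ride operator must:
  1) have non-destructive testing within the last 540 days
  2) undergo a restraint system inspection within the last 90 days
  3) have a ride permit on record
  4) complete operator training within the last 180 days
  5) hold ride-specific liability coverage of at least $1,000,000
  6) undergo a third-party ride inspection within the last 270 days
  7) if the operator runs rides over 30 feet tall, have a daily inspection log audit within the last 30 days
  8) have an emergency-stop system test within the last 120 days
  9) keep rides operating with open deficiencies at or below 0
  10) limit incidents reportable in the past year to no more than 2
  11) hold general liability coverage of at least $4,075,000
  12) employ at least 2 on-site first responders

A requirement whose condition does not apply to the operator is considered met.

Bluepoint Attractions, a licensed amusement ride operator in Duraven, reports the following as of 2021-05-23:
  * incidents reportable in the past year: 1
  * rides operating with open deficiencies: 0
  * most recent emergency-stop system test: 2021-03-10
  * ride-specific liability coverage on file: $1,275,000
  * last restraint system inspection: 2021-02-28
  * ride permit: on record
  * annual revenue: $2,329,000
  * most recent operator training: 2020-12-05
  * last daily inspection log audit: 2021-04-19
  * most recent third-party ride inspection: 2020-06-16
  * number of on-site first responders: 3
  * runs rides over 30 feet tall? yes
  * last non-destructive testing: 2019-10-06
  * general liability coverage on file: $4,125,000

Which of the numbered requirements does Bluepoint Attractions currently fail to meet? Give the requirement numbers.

1, 6, 7

1. non-destructive testing 595 days ago vs limit 540 → not met
2. restraint system inspection 84 days ago vs limit 90 → met
3. ride permit present → met
4. operator training 169 days ago vs limit 180 → met
5. ride-specific liability coverage $1,275,000 ≥ $1,000,000 → met
6. third-party ride inspection 341 days ago vs limit 270 → not met
7. condition 'runs rides over 30 feet tall' holds; daily inspection log audit 34 days ago vs limit 30 → not met
8. emergency-stop system test 74 days ago vs limit 120 → met
9. rides operating with open deficiencies 0 ≤ 0 → met
10. incidents reportable in the past year 1 ≤ 2 → met
11. general liability coverage $4,125,000 ≥ $4,075,000 → met
12. on-site first responders 3 ≥ 2 → met
Not met: 1, 6, 7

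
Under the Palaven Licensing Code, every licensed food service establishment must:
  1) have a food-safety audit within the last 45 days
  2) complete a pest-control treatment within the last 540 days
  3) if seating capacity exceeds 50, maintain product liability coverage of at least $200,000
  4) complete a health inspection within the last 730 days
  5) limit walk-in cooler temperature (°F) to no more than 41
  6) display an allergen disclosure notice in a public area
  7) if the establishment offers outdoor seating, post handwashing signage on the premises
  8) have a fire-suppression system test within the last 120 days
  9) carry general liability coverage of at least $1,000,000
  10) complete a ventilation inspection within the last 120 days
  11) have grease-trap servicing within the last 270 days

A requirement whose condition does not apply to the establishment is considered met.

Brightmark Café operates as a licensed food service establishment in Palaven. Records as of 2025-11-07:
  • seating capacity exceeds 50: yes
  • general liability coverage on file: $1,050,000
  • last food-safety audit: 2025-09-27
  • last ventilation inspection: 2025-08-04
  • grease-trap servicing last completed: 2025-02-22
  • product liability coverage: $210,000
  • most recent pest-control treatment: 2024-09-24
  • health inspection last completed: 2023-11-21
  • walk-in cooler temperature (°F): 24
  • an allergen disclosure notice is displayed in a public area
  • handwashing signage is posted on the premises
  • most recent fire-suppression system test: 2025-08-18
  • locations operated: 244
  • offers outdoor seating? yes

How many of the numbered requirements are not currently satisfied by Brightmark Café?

0

1. food-safety audit 41 days ago vs limit 45 → met
2. pest-control treatment 409 days ago vs limit 540 → met
3. condition 'seating capacity exceeds 50' holds; product liability coverage $210,000 ≥ $200,000 → met
4. health inspection 717 days ago vs limit 730 → met
5. walk-in cooler temperature (°F) 24 ≤ 41 → met
6. allergen disclosure notice present → met
7. condition 'offers outdoor seating' holds; handwashing signage present → met
8. fire-suppression system test 81 days ago vs limit 120 → met
9. general liability coverage $1,050,000 ≥ $1,000,000 → met
10. ventilation inspection 95 days ago vs limit 120 → met
11. grease-trap servicing 258 days ago vs limit 270 → met
Not met: 0 of 11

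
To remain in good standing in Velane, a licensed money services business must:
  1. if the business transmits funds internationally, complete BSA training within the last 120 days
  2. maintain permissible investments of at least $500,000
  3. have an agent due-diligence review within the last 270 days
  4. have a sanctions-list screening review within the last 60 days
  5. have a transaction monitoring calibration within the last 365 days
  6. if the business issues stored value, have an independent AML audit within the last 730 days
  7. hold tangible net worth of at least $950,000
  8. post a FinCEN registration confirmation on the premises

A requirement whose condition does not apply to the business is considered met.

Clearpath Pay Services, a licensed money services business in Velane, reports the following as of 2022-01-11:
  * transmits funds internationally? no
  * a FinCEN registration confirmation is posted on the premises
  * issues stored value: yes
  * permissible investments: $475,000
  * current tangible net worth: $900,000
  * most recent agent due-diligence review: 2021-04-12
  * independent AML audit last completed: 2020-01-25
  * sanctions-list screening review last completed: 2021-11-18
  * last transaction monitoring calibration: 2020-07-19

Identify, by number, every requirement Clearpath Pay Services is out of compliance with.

1. condition 'transmits funds internationally' does not hold → requirement n/a → met
2. permissible investments $475,000 < $500,000 → not met
3. agent due-diligence review 274 days ago vs limit 270 → not met
4. sanctions-list screening review 54 days ago vs limit 60 → met
5. transaction monitoring calibration 541 days ago vs limit 365 → not met
6. condition 'issues stored value' holds; independent AML audit 717 days ago vs limit 730 → met
7. tangible net worth $900,000 < $950,000 → not met
8. FinCEN registration confirmation present → met
Not met: 2, 3, 5, 7

2, 3, 5, 7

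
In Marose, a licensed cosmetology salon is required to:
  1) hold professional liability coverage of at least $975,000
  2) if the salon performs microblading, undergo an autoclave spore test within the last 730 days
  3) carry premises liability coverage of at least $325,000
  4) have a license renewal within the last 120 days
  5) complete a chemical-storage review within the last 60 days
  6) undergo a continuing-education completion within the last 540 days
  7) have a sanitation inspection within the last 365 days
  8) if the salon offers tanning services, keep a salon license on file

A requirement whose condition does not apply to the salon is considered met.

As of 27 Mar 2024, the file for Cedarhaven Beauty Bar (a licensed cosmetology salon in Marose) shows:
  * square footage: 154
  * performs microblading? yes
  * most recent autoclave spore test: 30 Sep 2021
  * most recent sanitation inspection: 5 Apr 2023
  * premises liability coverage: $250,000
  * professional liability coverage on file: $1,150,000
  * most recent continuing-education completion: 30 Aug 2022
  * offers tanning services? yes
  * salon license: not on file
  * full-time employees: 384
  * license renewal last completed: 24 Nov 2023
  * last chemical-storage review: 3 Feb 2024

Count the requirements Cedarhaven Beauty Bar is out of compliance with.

1. professional liability coverage $1,150,000 ≥ $975,000 → met
2. condition 'performs microblading' holds; autoclave spore test 909 days ago vs limit 730 → not met
3. premises liability coverage $250,000 < $325,000 → not met
4. license renewal 124 days ago vs limit 120 → not met
5. chemical-storage review 53 days ago vs limit 60 → met
6. continuing-education completion 575 days ago vs limit 540 → not met
7. sanitation inspection 357 days ago vs limit 365 → met
8. condition 'offers tanning services' holds; salon license absent → not met
Not met: 5 of 8

5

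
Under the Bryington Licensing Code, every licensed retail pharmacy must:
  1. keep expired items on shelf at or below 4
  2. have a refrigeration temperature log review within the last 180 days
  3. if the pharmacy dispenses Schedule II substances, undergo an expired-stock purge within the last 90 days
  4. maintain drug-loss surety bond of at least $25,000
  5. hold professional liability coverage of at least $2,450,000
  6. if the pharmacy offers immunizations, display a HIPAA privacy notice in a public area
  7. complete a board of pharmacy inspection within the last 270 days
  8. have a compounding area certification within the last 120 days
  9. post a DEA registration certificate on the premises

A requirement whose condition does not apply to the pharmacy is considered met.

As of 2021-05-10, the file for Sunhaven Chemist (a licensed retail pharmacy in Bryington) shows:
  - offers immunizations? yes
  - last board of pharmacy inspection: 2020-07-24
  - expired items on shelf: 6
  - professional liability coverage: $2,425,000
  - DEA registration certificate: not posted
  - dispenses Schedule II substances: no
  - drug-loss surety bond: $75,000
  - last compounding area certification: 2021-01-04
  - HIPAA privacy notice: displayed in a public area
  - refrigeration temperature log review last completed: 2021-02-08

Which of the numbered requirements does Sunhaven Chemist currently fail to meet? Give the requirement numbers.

1, 5, 7, 8, 9

1. expired items on shelf 6 > 4 → not met
2. refrigeration temperature log review 91 days ago vs limit 180 → met
3. condition 'dispenses Schedule II substances' does not hold → requirement n/a → met
4. drug-loss surety bond $75,000 ≥ $25,000 → met
5. professional liability coverage $2,425,000 < $2,450,000 → not met
6. condition 'offers immunizations' holds; HIPAA privacy notice present → met
7. board of pharmacy inspection 290 days ago vs limit 270 → not met
8. compounding area certification 126 days ago vs limit 120 → not met
9. DEA registration certificate absent → not met
Not met: 1, 5, 7, 8, 9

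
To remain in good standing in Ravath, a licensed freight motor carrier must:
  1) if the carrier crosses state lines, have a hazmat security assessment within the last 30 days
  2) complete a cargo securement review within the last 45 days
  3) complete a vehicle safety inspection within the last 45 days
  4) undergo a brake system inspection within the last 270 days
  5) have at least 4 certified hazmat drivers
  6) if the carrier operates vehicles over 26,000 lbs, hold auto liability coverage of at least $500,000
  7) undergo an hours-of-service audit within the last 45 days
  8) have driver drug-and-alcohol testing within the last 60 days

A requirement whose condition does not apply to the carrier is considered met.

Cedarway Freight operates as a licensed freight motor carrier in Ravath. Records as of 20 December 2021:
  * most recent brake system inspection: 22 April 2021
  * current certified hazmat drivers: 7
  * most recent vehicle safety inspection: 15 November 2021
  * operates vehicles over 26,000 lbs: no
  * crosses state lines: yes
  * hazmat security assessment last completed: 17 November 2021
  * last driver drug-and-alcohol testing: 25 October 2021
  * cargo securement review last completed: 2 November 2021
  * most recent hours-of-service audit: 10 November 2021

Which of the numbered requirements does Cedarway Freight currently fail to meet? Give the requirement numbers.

1, 2

1. condition 'crosses state lines' holds; hazmat security assessment 33 days ago vs limit 30 → not met
2. cargo securement review 48 days ago vs limit 45 → not met
3. vehicle safety inspection 35 days ago vs limit 45 → met
4. brake system inspection 242 days ago vs limit 270 → met
5. certified hazmat drivers 7 ≥ 4 → met
6. condition 'operates vehicles over 26,000 lbs' does not hold → requirement n/a → met
7. hours-of-service audit 40 days ago vs limit 45 → met
8. driver drug-and-alcohol testing 56 days ago vs limit 60 → met
Not met: 1, 2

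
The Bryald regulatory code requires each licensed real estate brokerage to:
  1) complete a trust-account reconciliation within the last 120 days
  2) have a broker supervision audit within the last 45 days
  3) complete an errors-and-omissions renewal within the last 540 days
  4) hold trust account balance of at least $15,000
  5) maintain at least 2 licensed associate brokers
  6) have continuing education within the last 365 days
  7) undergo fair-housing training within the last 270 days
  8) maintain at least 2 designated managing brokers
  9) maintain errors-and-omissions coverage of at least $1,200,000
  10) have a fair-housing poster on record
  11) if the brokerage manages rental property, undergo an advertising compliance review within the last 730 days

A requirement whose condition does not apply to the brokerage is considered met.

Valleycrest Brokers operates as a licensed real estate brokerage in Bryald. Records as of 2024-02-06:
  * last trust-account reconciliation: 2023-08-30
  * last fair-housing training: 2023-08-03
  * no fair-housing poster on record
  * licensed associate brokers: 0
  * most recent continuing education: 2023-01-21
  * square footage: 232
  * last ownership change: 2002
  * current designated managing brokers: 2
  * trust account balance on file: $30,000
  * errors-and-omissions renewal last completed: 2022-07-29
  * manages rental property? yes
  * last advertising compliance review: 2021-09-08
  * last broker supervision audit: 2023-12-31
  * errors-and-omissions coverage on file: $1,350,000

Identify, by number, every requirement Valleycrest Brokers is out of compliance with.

1, 3, 5, 6, 10, 11

1. trust-account reconciliation 160 days ago vs limit 120 → not met
2. broker supervision audit 37 days ago vs limit 45 → met
3. errors-and-omissions renewal 557 days ago vs limit 540 → not met
4. trust account balance $30,000 ≥ $15,000 → met
5. licensed associate brokers 0 < 2 → not met
6. continuing education 381 days ago vs limit 365 → not met
7. fair-housing training 187 days ago vs limit 270 → met
8. designated managing brokers 2 ≥ 2 → met
9. errors-and-omissions coverage $1,350,000 ≥ $1,200,000 → met
10. fair-housing poster absent → not met
11. condition 'manages rental property' holds; advertising compliance review 881 days ago vs limit 730 → not met
Not met: 1, 3, 5, 6, 10, 11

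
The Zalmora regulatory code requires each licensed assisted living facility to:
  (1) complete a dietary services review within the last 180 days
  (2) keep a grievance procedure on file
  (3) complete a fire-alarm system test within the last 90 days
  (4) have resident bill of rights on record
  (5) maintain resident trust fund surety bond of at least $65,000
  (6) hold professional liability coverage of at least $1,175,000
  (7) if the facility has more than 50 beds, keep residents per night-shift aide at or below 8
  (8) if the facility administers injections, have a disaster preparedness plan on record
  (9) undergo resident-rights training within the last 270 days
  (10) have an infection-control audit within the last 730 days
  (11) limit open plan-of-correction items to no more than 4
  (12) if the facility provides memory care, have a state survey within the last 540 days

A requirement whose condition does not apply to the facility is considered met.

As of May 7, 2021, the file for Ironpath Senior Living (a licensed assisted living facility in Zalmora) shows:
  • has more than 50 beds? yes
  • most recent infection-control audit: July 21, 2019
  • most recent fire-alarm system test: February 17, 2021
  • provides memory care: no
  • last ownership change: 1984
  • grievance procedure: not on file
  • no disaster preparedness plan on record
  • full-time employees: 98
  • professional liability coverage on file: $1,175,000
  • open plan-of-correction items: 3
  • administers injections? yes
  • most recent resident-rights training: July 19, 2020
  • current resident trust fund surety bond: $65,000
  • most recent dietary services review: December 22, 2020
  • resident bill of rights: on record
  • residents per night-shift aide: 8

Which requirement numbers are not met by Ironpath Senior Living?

1. dietary services review 136 days ago vs limit 180 → met
2. grievance procedure absent → not met
3. fire-alarm system test 79 days ago vs limit 90 → met
4. resident bill of rights present → met
5. resident trust fund surety bond $65,000 ≥ $65,000 → met
6. professional liability coverage $1,175,000 ≥ $1,175,000 → met
7. condition 'has more than 50 beds' holds; residents per night-shift aide 8 ≤ 8 → met
8. condition 'administers injections' holds; disaster preparedness plan absent → not met
9. resident-rights training 292 days ago vs limit 270 → not met
10. infection-control audit 656 days ago vs limit 730 → met
11. open plan-of-correction items 3 ≤ 4 → met
12. condition 'provides memory care' does not hold → requirement n/a → met
Not met: 2, 8, 9

2, 8, 9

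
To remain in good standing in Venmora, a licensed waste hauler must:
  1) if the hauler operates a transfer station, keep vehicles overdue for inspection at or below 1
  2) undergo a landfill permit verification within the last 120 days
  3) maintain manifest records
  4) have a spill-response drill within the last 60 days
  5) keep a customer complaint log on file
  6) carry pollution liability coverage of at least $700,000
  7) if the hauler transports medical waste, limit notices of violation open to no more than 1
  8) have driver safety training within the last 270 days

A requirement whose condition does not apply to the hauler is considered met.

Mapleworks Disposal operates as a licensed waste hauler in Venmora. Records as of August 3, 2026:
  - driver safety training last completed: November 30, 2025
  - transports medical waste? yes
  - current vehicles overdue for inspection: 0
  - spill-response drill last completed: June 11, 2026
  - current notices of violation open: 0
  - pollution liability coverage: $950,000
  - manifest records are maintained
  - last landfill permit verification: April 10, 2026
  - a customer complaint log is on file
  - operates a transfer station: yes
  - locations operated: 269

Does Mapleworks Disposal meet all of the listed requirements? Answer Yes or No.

Yes

1. condition 'operates a transfer station' holds; vehicles overdue for inspection 0 ≤ 1 → met
2. landfill permit verification 115 days ago vs limit 120 → met
3. manifest records present → met
4. spill-response drill 53 days ago vs limit 60 → met
5. customer complaint log present → met
6. pollution liability coverage $950,000 ≥ $700,000 → met
7. condition 'transports medical waste' holds; notices of violation open 0 ≤ 1 → met
8. driver safety training 246 days ago vs limit 270 → met
All met.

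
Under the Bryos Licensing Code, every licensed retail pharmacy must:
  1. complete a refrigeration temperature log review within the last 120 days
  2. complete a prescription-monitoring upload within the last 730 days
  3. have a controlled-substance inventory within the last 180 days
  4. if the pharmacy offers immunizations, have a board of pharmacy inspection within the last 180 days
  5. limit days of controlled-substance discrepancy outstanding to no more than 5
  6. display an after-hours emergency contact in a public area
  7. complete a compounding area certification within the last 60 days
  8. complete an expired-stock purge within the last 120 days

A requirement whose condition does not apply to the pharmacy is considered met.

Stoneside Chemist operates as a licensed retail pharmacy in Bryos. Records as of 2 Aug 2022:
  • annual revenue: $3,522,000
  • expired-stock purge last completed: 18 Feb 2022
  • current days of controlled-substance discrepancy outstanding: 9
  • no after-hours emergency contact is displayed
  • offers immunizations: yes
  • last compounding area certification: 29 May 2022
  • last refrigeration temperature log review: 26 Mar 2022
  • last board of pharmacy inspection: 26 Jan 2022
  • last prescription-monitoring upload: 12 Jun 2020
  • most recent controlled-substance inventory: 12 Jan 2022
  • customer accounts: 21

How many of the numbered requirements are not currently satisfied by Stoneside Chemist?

8

1. refrigeration temperature log review 129 days ago vs limit 120 → not met
2. prescription-monitoring upload 781 days ago vs limit 730 → not met
3. controlled-substance inventory 202 days ago vs limit 180 → not met
4. condition 'offers immunizations' holds; board of pharmacy inspection 188 days ago vs limit 180 → not met
5. days of controlled-substance discrepancy outstanding 9 > 5 → not met
6. after-hours emergency contact absent → not met
7. compounding area certification 65 days ago vs limit 60 → not met
8. expired-stock purge 165 days ago vs limit 120 → not met
Not met: 8 of 8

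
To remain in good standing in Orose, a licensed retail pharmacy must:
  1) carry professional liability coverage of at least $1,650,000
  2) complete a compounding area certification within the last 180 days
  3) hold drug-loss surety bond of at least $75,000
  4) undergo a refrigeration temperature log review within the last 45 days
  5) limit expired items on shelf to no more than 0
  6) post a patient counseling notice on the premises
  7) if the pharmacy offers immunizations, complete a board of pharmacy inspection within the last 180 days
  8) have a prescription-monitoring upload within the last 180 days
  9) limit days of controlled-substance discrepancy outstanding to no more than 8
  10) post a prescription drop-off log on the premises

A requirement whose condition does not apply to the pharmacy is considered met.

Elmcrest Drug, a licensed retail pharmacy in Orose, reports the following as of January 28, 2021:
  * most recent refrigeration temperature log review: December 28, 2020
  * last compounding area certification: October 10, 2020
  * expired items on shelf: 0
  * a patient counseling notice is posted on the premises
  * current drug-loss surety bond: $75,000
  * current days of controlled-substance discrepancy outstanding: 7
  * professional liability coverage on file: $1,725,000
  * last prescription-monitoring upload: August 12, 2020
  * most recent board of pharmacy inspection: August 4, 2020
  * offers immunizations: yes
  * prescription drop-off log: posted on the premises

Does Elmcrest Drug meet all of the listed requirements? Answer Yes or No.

Yes

1. professional liability coverage $1,725,000 ≥ $1,650,000 → met
2. compounding area certification 110 days ago vs limit 180 → met
3. drug-loss surety bond $75,000 ≥ $75,000 → met
4. refrigeration temperature log review 31 days ago vs limit 45 → met
5. expired items on shelf 0 ≤ 0 → met
6. patient counseling notice present → met
7. condition 'offers immunizations' holds; board of pharmacy inspection 177 days ago vs limit 180 → met
8. prescription-monitoring upload 169 days ago vs limit 180 → met
9. days of controlled-substance discrepancy outstanding 7 ≤ 8 → met
10. prescription drop-off log present → met
All met.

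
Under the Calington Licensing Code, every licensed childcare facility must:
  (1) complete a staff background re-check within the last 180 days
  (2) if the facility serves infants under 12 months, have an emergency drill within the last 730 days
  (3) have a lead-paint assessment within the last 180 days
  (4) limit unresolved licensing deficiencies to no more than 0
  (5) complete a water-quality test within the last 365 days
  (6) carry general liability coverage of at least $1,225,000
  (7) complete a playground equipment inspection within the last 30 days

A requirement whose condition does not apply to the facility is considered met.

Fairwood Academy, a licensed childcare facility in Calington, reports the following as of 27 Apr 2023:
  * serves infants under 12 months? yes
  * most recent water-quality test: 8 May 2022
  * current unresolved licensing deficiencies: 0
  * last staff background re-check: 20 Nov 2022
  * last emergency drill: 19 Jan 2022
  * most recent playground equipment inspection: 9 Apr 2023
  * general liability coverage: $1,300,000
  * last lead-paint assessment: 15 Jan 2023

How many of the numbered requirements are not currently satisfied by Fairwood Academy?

1. staff background re-check 158 days ago vs limit 180 → met
2. condition 'serves infants under 12 months' holds; emergency drill 463 days ago vs limit 730 → met
3. lead-paint assessment 102 days ago vs limit 180 → met
4. unresolved licensing deficiencies 0 ≤ 0 → met
5. water-quality test 354 days ago vs limit 365 → met
6. general liability coverage $1,300,000 ≥ $1,225,000 → met
7. playground equipment inspection 18 days ago vs limit 30 → met
Not met: 0 of 7

0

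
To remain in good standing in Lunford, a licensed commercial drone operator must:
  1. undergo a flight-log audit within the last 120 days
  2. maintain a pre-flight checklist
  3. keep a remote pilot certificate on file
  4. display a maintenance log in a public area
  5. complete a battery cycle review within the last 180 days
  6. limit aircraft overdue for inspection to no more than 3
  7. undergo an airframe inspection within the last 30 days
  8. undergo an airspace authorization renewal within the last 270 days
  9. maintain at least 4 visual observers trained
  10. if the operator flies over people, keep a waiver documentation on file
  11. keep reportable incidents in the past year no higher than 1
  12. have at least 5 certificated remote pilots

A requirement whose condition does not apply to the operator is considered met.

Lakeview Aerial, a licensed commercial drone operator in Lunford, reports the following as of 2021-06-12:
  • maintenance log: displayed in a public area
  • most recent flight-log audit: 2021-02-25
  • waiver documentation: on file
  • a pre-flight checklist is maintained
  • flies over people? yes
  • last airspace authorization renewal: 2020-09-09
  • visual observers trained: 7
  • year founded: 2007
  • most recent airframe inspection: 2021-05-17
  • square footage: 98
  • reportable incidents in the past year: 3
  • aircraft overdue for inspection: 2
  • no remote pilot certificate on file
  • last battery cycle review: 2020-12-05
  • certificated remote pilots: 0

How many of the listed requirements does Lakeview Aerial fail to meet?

5

1. flight-log audit 107 days ago vs limit 120 → met
2. pre-flight checklist present → met
3. remote pilot certificate absent → not met
4. maintenance log present → met
5. battery cycle review 189 days ago vs limit 180 → not met
6. aircraft overdue for inspection 2 ≤ 3 → met
7. airframe inspection 26 days ago vs limit 30 → met
8. airspace authorization renewal 276 days ago vs limit 270 → not met
9. visual observers trained 7 ≥ 4 → met
10. condition 'flies over people' holds; waiver documentation present → met
11. reportable incidents in the past year 3 > 1 → not met
12. certificated remote pilots 0 < 5 → not met
Not met: 5 of 12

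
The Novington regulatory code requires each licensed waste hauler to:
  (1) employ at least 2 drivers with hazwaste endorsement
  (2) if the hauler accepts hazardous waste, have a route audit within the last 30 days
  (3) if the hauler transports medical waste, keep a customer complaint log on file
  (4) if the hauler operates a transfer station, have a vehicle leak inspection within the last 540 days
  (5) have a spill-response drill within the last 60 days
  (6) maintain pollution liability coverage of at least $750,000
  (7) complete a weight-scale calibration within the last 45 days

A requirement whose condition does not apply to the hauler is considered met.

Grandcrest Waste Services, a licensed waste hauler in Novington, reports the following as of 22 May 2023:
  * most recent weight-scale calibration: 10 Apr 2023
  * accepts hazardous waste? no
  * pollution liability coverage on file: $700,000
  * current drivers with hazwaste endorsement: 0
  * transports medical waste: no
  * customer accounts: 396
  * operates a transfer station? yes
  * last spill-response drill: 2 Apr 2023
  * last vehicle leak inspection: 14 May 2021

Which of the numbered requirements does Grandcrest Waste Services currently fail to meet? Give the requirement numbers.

1, 4, 6

1. drivers with hazwaste endorsement 0 < 2 → not met
2. condition 'accepts hazardous waste' does not hold → requirement n/a → met
3. condition 'transports medical waste' does not hold → requirement n/a → met
4. condition 'operates a transfer station' holds; vehicle leak inspection 738 days ago vs limit 540 → not met
5. spill-response drill 50 days ago vs limit 60 → met
6. pollution liability coverage $700,000 < $750,000 → not met
7. weight-scale calibration 42 days ago vs limit 45 → met
Not met: 1, 4, 6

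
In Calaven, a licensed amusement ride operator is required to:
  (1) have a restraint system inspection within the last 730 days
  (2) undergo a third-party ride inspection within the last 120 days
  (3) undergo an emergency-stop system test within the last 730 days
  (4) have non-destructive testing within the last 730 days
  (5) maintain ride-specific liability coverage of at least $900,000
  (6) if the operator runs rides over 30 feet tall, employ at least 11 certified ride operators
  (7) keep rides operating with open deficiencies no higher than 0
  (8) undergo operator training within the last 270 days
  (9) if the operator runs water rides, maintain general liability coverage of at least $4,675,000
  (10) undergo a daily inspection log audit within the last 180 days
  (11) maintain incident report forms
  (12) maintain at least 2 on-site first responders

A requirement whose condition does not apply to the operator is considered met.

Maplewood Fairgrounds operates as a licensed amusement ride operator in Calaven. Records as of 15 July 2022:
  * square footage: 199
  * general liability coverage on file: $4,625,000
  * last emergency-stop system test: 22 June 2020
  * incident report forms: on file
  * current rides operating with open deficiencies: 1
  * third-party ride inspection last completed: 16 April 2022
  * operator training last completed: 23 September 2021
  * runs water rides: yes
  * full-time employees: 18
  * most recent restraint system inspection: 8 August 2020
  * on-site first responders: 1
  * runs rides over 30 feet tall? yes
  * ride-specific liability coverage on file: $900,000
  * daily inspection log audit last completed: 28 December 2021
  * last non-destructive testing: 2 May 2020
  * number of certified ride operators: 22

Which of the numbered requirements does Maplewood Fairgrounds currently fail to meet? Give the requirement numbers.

1. restraint system inspection 706 days ago vs limit 730 → met
2. third-party ride inspection 90 days ago vs limit 120 → met
3. emergency-stop system test 753 days ago vs limit 730 → not met
4. non-destructive testing 804 days ago vs limit 730 → not met
5. ride-specific liability coverage $900,000 ≥ $900,000 → met
6. condition 'runs rides over 30 feet tall' holds; certified ride operators 22 ≥ 11 → met
7. rides operating with open deficiencies 1 > 0 → not met
8. operator training 295 days ago vs limit 270 → not met
9. condition 'runs water rides' holds; general liability coverage $4,625,000 < $4,675,000 → not met
10. daily inspection log audit 199 days ago vs limit 180 → not met
11. incident report forms present → met
12. on-site first responders 1 < 2 → not met
Not met: 3, 4, 7, 8, 9, 10, 12

3, 4, 7, 8, 9, 10, 12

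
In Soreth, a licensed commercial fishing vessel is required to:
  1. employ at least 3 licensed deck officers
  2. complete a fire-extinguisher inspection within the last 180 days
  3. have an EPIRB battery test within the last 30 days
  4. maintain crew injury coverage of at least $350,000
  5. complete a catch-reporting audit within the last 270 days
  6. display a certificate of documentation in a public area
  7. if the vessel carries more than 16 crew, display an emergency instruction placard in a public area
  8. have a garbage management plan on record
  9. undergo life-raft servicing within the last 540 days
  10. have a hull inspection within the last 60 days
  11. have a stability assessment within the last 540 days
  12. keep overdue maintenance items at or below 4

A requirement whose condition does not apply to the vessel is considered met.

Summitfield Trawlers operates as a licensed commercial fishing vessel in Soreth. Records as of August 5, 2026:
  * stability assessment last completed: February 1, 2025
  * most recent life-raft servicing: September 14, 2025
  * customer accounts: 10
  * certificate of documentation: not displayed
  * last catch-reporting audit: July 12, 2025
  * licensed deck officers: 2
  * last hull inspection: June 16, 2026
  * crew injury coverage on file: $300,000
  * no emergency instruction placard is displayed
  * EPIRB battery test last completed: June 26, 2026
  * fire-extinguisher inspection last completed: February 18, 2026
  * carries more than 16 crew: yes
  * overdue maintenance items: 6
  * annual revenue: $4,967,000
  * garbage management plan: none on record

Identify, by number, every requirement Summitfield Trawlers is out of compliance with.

1, 3, 4, 5, 6, 7, 8, 11, 12

1. licensed deck officers 2 < 3 → not met
2. fire-extinguisher inspection 168 days ago vs limit 180 → met
3. EPIRB battery test 40 days ago vs limit 30 → not met
4. crew injury coverage $300,000 < $350,000 → not met
5. catch-reporting audit 389 days ago vs limit 270 → not met
6. certificate of documentation absent → not met
7. condition 'carries more than 16 crew' holds; emergency instruction placard absent → not met
8. garbage management plan absent → not met
9. life-raft servicing 325 days ago vs limit 540 → met
10. hull inspection 50 days ago vs limit 60 → met
11. stability assessment 550 days ago vs limit 540 → not met
12. overdue maintenance items 6 > 4 → not met
Not met: 1, 3, 4, 5, 6, 7, 8, 11, 12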